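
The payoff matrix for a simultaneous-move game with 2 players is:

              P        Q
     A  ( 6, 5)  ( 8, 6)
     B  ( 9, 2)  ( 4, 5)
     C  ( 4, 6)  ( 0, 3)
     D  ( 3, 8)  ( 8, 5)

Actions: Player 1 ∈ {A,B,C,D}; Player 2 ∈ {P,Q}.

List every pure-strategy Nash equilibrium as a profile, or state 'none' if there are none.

PSNE = {(A,Q)}

(A,P): not NE [P1→B gives 9>6; P2→Q gives 6>5]
(A,Q): NE
(B,P): not NE [P2→Q gives 5>2]
(B,Q): not NE [P1→D gives 8>4]
(C,P): not NE [P1→B gives 9>4]
(C,Q): not NE [P1→D gives 8>0; P2→P gives 6>3]
(D,P): not NE [P1→B gives 9>3]
(D,Q): not NE [P2→P gives 8>5]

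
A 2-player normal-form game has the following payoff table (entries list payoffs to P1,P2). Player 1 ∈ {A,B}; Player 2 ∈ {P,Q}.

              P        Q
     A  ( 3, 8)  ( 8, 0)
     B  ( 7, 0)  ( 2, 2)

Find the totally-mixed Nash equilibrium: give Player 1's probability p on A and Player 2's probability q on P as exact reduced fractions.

p=1/5, q=3/5

P1 indiff ⇒ q·3+(1-q)·8 = q·7+(1-q)·2 ⇒ q(-4) = (1-q)(-6) ⇒ q = 3/5
P2 indiff ⇒ p·8+(1-p)·0 = p·0+(1-p)·2 ⇒ p(8) = (1-p)(2) ⇒ p = 1/5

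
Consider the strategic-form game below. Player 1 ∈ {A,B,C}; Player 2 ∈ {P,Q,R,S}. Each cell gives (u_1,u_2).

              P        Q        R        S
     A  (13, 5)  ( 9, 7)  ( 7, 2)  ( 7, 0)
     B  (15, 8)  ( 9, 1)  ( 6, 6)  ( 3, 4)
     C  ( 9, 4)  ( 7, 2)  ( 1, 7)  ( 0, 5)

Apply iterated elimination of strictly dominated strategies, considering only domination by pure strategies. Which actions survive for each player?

IESDS → P1:{A,B} P2:{P,Q}

P1 drop C (A beats it: P:13>9 Q:9>7 R:7>1 S:7>0)
P2 drop R (P beats it: A:5>2 B:8>6)
P2 drop S (P beats it: A:5>0 B:8>4)
P1→{A,B} P2→{P,Q}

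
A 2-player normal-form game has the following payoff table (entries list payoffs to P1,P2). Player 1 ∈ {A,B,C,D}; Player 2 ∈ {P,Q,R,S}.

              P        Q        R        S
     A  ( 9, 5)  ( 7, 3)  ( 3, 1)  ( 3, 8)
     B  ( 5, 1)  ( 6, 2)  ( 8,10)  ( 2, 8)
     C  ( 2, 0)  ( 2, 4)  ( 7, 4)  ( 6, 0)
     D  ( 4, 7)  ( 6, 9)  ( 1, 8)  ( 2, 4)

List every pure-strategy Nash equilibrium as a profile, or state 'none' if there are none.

(A,P): not NE [P2→S gives 8>5]
(A,Q): not NE [P2→S gives 8>3]
(A,R): not NE [P1→B gives 8>3; P2→S gives 8>1]
(A,S): not NE [P1→C gives 6>3]
(B,P): not NE [P1→A gives 9>5; P2→R gives 10>1]
(B,Q): not NE [P1→A gives 7>6; P2→R gives 10>2]
(B,R): NE
(B,S): not NE [P1→C gives 6>2; P2→R gives 10>8]
(C,P): not NE [P1→A gives 9>2; P2→R gives 4>0]
(C,Q): not NE [P1→A gives 7>2]
(C,R): not NE [P1→B gives 8>7]
(C,S): not NE [P2→R gives 4>0]
(D,P): not NE [P1→A gives 9>4; P2→Q gives 9>7]
(D,Q): not NE [P1→A gives 7>6]
(D,R): not NE [P1→B gives 8>1; P2→Q gives 9>8]
(D,S): not NE [P1→C gives 6>2; P2→Q gives 9>4]

PSNE = {(B,R)}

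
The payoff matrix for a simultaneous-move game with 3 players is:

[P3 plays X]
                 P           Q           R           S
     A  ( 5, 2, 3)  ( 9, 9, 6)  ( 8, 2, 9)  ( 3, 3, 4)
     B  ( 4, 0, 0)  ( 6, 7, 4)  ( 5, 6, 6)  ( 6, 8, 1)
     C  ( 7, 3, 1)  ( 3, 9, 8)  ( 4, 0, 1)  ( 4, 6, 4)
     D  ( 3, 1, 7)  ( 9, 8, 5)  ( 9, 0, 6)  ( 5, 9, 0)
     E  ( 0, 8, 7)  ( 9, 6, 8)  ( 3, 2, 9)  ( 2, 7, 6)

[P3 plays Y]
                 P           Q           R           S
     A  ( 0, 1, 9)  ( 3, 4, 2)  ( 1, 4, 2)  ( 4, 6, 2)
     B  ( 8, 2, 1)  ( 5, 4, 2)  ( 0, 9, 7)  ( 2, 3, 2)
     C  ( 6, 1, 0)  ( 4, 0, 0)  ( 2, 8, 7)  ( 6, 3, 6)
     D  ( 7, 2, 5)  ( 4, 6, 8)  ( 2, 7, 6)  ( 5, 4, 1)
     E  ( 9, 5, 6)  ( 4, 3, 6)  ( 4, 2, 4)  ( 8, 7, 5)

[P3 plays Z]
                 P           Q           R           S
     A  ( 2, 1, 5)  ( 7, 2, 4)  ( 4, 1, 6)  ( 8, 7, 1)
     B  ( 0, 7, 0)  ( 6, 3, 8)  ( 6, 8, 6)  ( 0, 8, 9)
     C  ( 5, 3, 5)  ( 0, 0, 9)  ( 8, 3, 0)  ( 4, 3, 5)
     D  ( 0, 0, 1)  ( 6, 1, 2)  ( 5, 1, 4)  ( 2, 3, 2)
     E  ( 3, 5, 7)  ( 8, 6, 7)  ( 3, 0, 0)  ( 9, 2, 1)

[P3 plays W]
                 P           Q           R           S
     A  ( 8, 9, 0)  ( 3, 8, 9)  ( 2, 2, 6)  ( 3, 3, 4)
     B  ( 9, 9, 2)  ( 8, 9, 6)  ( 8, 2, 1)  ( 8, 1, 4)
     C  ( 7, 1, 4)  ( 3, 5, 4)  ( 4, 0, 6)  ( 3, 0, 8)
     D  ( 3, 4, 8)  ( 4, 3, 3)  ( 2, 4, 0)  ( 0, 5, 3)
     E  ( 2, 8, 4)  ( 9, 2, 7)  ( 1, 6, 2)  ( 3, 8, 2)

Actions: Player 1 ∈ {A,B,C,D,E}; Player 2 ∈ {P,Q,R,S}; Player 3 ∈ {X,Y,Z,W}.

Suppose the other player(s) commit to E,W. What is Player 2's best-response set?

u_2(P vs E,W) = 8
u_2(Q vs E,W) = 2
u_2(R vs E,W) = 6
u_2(S vs E,W) = 8
max payoff 8 at {P,S}

argmax u_2 = {P,S}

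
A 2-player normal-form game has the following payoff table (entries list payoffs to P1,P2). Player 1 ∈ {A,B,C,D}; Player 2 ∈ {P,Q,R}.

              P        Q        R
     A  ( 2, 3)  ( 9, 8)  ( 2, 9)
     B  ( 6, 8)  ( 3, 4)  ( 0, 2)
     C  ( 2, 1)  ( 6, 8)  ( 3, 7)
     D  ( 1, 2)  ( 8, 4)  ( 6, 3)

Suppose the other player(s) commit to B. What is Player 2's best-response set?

u_2(P vs B) = 8
u_2(Q vs B) = 4
u_2(R vs B) = 2
max payoff 8 at {P}

BR_2 = {P}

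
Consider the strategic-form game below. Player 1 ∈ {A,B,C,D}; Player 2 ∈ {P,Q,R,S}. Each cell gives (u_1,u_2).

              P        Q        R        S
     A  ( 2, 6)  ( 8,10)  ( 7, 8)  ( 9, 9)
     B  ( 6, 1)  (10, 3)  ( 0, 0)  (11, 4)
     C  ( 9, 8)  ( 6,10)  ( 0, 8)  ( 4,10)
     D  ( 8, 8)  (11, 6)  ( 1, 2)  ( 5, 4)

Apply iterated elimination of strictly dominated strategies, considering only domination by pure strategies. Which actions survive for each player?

Remaining: P1:{B,C,D} P2:{P,Q,S}

P2 drop R (Q beats it: A:10>8 B:3>0 C:10>8 D:6>2)
P1 drop A (B beats it: P:6>2 Q:10>8 S:11>9)
P1→{B,C,D} P2→{P,Q,S}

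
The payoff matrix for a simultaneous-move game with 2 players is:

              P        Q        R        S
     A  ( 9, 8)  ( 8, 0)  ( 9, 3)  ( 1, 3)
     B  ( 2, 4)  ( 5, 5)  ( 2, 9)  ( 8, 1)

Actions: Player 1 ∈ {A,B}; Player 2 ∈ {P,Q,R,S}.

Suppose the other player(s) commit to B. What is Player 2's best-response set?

BR_2 = {R}

u_2(P vs B) = 4
u_2(Q vs B) = 5
u_2(R vs B) = 9
u_2(S vs B) = 1
max payoff 9 at {R}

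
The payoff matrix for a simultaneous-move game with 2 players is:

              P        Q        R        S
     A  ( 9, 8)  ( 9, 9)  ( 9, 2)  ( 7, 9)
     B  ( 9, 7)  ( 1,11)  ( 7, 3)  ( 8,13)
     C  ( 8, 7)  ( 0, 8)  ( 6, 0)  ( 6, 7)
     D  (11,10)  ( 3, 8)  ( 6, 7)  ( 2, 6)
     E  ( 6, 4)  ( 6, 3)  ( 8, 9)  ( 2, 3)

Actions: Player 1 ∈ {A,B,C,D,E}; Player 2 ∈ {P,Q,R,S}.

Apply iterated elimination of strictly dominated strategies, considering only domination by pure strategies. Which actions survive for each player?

P1 drop C (A beats it: P:9>8 Q:9>0 R:9>6 S:7>6)
P1 drop E (A beats it: P:9>6 Q:9>6 R:9>8 S:7>2)
P2 drop R (P beats it: A:8>2 B:7>3 D:10>7)
P1→{A,B,D} P2→{P,Q,S}

IESDS → P1:{A,B,D} P2:{P,Q,S}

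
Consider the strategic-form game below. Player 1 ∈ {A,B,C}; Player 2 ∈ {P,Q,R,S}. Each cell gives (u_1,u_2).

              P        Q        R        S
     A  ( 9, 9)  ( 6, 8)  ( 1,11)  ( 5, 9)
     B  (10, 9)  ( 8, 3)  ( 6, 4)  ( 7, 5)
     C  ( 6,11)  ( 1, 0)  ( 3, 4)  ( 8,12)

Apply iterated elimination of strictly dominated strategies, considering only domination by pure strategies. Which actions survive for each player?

Remaining: P1:{B,C} P2:{P,S}

P1 drop A (B beats it: P:10>9 Q:8>6 R:6>1 S:7>5)
P2 drop Q (P beats it: B:9>3 C:11>0)
P2 drop R (P beats it: B:9>4 C:11>4)
P1→{B,C} P2→{P,S}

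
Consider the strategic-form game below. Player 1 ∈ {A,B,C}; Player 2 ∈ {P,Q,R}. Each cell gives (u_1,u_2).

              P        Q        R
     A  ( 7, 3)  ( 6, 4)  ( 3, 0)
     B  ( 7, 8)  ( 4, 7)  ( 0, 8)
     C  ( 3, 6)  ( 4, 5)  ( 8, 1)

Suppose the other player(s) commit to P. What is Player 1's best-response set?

P1 best: {A,B}

u_1(A vs P) = 7
u_1(B vs P) = 7
u_1(C vs P) = 3
max payoff 7 at {A,B}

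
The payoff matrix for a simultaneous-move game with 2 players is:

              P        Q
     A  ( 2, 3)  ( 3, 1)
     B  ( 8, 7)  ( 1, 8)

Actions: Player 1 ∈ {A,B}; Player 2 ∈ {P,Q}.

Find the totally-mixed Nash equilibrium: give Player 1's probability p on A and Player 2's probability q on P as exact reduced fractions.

P1 indiff ⇒ q·2+(1-q)·3 = q·8+(1-q)·1 ⇒ q(-6) = (1-q)(-2) ⇒ q = 1/4
P2 indiff ⇒ p·3+(1-p)·7 = p·1+(1-p)·8 ⇒ p(2) = (1-p)(1) ⇒ p = 1/3

(p,q) = (1/3, 1/4)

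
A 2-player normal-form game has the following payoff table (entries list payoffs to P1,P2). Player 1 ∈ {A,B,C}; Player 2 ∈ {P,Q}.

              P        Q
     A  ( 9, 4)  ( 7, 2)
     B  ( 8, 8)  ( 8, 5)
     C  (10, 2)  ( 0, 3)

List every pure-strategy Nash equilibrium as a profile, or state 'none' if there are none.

(A,P): not NE [P1→C gives 10>9]
(A,Q): not NE [P1→B gives 8>7; P2→P gives 4>2]
(B,P): not NE [P1→C gives 10>8]
(B,Q): not NE [P2→P gives 8>5]
(C,P): not NE [P2→Q gives 3>2]
(C,Q): not NE [P1→B gives 8>0]

No pure NE.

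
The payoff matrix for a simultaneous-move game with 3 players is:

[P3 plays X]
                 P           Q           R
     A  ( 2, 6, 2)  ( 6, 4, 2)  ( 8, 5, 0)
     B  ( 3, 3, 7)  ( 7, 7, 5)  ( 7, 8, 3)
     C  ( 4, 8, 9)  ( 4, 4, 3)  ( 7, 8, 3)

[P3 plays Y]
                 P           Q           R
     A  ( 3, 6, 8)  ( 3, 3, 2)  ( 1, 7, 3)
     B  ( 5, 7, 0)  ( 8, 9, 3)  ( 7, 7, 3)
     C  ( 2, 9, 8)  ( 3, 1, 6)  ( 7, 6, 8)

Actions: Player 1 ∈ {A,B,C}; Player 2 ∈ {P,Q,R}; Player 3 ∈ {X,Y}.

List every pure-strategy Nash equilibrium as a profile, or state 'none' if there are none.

NE set: (C,P,X)

(A,P,X): not NE [P1→C gives 4>2; P3→Y gives 8>2]
(A,P,Y): not NE [P1→B gives 5>3; P2→R gives 7>6]
(A,Q,X): not NE [P1→B gives 7>6; P2→P gives 6>4]
(A,Q,Y): not NE [P1→B gives 8>3; P2→R gives 7>3]
(A,R,X): not NE [P2→P gives 6>5; P3→Y gives 3>0]
(A,R,Y): not NE [P1→C gives 7>1]
(B,P,X): not NE [P1→C gives 4>3; P2→R gives 8>3]
(B,P,Y): not NE [P2→Q gives 9>7; P3→X gives 7>0]
(B,Q,X): not NE [P2→R gives 8>7]
(B,Q,Y): not NE [P3→X gives 5>3]
(B,R,X): not NE [P1→A gives 8>7]
(B,R,Y): not NE [P2→Q gives 9>7]
(C,P,X): NE
(C,P,Y): not NE [P1→B gives 5>2; P3→X gives 9>8]
(C,Q,X): not NE [P1→B gives 7>4; P2→R gives 8>4; P3→Y gives 6>3]
(C,Q,Y): not NE [P1→B gives 8>3; P2→P gives 9>1]
(C,R,X): not NE [P1→A gives 8>7; P3→Y gives 8>3]
(C,R,Y): not NE [P2→P gives 9>6]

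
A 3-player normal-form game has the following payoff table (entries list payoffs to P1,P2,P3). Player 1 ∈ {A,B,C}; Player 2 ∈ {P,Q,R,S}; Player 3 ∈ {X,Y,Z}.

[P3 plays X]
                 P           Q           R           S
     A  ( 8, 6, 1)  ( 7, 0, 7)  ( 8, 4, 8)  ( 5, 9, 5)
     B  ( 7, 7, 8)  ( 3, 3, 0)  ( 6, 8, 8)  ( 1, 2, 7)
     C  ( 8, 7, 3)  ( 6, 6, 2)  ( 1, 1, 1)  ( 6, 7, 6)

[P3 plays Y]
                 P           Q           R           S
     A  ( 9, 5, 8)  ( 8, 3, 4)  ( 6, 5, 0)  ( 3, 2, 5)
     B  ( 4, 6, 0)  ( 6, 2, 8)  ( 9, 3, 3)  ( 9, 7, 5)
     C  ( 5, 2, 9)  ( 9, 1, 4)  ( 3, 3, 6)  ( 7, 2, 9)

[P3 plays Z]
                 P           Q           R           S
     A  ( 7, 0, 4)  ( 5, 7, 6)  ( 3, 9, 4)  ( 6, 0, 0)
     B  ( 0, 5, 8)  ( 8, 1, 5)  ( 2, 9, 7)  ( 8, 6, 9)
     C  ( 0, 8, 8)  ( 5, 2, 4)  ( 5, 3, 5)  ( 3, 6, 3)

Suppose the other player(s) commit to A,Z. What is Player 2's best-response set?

u_2(P vs A,Z) = 0
u_2(Q vs A,Z) = 7
u_2(R vs A,Z) = 9
u_2(S vs A,Z) = 0
max payoff 9 at {R}

argmax u_2 = {R}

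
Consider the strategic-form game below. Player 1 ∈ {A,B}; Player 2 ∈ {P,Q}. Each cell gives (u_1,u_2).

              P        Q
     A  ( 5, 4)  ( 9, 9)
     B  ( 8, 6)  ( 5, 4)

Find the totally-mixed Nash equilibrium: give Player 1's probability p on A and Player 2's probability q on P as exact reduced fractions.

P1 indiff ⇒ q·5+(1-q)·9 = q·8+(1-q)·5 ⇒ q(-3) = (1-q)(-4) ⇒ q = 4/7
P2 indiff ⇒ p·4+(1-p)·6 = p·9+(1-p)·4 ⇒ p(-5) = (1-p)(-2) ⇒ p = 2/7

(p,q) = (2/7, 4/7)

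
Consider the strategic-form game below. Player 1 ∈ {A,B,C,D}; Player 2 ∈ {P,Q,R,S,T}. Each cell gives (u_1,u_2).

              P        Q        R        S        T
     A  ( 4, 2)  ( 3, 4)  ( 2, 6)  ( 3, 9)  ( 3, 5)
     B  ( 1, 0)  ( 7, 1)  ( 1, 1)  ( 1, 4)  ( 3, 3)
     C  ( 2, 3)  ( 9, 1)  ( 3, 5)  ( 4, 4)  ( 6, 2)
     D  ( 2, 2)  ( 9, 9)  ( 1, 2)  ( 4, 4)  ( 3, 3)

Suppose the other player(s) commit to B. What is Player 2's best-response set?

BR_2 = {S}

u_2(P vs B) = 0
u_2(Q vs B) = 1
u_2(R vs B) = 1
u_2(S vs B) = 4
u_2(T vs B) = 3
max payoff 4 at {S}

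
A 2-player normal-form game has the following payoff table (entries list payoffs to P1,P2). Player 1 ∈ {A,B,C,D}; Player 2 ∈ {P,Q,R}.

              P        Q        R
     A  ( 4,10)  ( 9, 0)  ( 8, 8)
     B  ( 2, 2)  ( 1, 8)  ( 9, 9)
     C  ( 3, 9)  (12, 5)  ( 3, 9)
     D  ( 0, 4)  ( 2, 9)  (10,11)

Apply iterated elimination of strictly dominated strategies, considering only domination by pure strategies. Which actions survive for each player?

P2 drop Q (R beats it: A:8>0 B:9>8 C:9>5 D:11>9)
P1 drop C (A beats it: P:4>3 R:8>3)
P1→{A,B,D} P2→{P,R}

Survivors P1:{A,B,D} P2:{P,R}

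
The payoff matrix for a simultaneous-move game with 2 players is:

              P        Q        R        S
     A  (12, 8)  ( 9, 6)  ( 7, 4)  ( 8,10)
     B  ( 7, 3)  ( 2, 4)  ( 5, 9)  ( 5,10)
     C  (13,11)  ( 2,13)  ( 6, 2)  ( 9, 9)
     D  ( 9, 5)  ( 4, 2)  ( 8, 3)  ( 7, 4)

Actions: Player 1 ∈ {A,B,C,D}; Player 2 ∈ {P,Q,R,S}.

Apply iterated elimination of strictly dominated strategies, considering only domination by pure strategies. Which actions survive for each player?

P1 drop B (A beats it: P:12>7 Q:9>2 R:7>5 S:8>5)
P2 drop R (P beats it: A:8>4 C:11>2 D:5>3)
P1 drop D (A beats it: P:12>9 Q:9>4 S:8>7)
P1→{A,C} P2→{P,Q,S}

Survivors P1:{A,C} P2:{P,Q,S}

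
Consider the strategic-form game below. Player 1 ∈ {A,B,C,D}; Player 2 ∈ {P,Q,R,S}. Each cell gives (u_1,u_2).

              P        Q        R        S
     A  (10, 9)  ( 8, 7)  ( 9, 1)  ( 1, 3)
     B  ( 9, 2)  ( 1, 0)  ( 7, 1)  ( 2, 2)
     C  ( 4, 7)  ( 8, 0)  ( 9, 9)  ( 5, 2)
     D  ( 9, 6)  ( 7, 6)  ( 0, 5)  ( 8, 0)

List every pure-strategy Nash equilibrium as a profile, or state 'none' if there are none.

NE set: (A,P), (C,R)

(A,P): NE
(A,Q): not NE [P2→P gives 9>7]
(A,R): not NE [P2→P gives 9>1]
(A,S): not NE [P1→D gives 8>1; P2→P gives 9>3]
(B,P): not NE [P1→A gives 10>9]
(B,Q): not NE [P1→C gives 8>1; P2→S gives 2>0]
(B,R): not NE [P1→C gives 9>7; P2→S gives 2>1]
(B,S): not NE [P1→D gives 8>2]
(C,P): not NE [P1→A gives 10>4; P2→R gives 9>7]
(C,Q): not NE [P2→R gives 9>0]
(C,R): NE
(C,S): not NE [P1→D gives 8>5; P2→R gives 9>2]
(D,P): not NE [P1→A gives 10>9]
(D,Q): not NE [P1→C gives 8>7]
(D,R): not NE [P1→C gives 9>0; P2→Q gives 6>5]
(D,S): not NE [P2→Q gives 6>0]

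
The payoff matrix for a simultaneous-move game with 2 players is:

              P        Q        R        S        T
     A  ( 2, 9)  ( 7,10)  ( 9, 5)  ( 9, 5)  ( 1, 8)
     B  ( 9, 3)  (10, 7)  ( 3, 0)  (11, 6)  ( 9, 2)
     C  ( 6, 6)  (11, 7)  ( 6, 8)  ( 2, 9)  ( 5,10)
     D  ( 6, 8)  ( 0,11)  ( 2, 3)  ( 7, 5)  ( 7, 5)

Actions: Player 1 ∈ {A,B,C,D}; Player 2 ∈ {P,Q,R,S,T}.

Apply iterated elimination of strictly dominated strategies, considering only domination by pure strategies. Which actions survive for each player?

IESDS → P1:{B,C} P2:{Q,S,T}

P1 drop D (B beats it: P:9>6 Q:10>0 R:3>2 S:11>7 T:9>7)
P2 drop P (Q beats it: A:10>9 B:7>3 C:7>6)
P2 drop R (T beats it: A:8>5 B:2>0 C:10>8)
P1 drop A (B beats it: Q:10>7 S:11>9 T:9>1)
P1→{B,C} P2→{Q,S,T}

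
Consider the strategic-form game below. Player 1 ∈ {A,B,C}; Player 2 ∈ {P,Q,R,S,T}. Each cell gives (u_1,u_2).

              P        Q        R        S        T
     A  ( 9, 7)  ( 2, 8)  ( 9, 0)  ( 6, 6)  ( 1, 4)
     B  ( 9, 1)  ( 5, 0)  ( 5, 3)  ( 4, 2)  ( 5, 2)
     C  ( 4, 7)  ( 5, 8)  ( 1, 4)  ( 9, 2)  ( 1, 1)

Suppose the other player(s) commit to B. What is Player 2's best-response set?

u_2(P vs B) = 1
u_2(Q vs B) = 0
u_2(R vs B) = 3
u_2(S vs B) = 2
u_2(T vs B) = 2
max payoff 3 at {R}

BR_2 = {R}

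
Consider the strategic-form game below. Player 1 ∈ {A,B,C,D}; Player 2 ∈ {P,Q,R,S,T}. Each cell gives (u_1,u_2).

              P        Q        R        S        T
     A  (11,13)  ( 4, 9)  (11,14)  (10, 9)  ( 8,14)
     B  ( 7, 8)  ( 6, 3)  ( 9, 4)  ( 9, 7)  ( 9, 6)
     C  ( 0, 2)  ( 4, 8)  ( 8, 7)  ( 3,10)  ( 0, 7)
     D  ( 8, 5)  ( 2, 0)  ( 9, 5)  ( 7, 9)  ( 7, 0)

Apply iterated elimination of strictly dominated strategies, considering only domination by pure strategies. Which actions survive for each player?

P1 drop C (B beats it: P:7>0 Q:6>4 R:9>8 S:9>3 T:9>0)
P1 drop D (A beats it: P:11>8 Q:4>2 R:11>9 S:10>7 T:8>7)
P2 drop Q (P beats it: A:13>9 B:8>3)
P2 drop S (P beats it: A:13>9 B:8>7)
P1→{A,B} P2→{P,R,T}

Survivors P1:{A,B} P2:{P,R,T}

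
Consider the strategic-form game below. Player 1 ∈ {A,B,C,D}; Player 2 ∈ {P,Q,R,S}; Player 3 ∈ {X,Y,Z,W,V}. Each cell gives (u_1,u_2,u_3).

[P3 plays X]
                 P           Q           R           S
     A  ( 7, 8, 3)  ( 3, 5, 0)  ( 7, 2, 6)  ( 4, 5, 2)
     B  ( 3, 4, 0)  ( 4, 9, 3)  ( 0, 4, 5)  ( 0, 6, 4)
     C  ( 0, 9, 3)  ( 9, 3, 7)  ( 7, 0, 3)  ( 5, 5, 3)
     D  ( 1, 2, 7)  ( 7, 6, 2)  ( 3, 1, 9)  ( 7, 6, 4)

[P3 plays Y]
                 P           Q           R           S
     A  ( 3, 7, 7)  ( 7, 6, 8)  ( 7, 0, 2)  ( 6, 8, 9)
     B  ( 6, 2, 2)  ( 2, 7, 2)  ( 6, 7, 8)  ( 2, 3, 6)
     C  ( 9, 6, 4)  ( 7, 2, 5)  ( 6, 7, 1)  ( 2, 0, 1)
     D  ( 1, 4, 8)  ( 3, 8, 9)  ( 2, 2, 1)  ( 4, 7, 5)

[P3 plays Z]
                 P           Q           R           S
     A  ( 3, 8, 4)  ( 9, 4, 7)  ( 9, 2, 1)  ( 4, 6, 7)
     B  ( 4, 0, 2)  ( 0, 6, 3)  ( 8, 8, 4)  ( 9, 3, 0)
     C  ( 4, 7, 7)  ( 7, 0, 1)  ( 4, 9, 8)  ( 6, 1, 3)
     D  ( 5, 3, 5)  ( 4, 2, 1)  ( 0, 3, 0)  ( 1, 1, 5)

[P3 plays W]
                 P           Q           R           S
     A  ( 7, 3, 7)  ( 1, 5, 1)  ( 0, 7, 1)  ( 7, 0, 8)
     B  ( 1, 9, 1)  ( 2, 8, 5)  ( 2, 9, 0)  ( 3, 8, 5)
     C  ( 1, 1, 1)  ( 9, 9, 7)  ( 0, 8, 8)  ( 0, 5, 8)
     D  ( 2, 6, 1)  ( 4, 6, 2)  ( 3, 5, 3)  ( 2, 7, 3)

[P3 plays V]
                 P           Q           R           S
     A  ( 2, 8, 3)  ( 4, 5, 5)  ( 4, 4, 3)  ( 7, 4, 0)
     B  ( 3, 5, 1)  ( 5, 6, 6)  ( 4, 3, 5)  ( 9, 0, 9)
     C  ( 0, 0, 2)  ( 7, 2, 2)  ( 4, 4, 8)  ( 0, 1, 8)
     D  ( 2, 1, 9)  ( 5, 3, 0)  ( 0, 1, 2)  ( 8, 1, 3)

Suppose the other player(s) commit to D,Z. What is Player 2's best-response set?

argmax u_2 = {P,R}

u_2(P vs D,Z) = 3
u_2(Q vs D,Z) = 2
u_2(R vs D,Z) = 3
u_2(S vs D,Z) = 1
max payoff 3 at {P,R}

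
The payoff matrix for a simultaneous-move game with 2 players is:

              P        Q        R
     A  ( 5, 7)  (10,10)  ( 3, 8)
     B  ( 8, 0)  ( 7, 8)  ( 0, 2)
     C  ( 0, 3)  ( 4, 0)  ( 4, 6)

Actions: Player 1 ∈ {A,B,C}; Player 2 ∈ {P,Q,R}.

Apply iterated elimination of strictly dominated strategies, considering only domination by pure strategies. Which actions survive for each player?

Survivors P1:{A,C} P2:{Q,R}

P2 drop P (R beats it: A:8>7 B:2>0 C:6>3)
P1 drop B (A beats it: Q:10>7 R:3>0)
P1→{A,C} P2→{Q,R}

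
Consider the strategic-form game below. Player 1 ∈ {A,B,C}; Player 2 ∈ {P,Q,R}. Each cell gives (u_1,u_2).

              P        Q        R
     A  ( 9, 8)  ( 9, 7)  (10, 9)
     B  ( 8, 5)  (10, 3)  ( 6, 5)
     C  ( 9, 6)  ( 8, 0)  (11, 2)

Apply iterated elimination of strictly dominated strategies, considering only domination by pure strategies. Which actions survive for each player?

P2 drop Q (P beats it: A:8>7 B:5>3 C:6>0)
P1 drop B (A beats it: P:9>8 R:10>6)
P1→{A,C} P2→{P,R}

Remaining: P1:{A,C} P2:{P,R}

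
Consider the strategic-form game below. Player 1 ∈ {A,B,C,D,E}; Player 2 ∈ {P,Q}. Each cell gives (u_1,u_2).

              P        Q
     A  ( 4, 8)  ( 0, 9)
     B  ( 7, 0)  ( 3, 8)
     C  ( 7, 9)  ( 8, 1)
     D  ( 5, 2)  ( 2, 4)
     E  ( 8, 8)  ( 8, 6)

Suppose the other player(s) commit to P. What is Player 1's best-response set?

u_1(A vs P) = 4
u_1(B vs P) = 7
u_1(C vs P) = 7
u_1(D vs P) = 5
u_1(E vs P) = 8
max payoff 8 at {E}

P1 best: {E}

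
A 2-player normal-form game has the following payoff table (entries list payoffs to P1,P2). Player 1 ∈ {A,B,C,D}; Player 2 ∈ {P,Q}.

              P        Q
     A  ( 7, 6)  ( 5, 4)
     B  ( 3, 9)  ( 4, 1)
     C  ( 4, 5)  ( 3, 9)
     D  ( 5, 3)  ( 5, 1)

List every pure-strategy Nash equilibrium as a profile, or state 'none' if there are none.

Nash profiles: (A,P)

(A,P): NE
(A,Q): not NE [P2→P gives 6>4]
(B,P): not NE [P1→A gives 7>3]
(B,Q): not NE [P1→D gives 5>4; P2→P gives 9>1]
(C,P): not NE [P1→A gives 7>4; P2→Q gives 9>5]
(C,Q): not NE [P1→D gives 5>3]
(D,P): not NE [P1→A gives 7>5]
(D,Q): not NE [P2→P gives 3>1]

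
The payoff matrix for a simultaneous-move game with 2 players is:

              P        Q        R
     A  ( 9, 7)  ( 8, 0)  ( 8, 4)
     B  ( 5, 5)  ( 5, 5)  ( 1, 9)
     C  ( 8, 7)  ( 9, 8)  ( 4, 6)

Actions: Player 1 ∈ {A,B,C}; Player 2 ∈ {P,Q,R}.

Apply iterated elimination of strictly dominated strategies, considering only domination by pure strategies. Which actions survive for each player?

Remaining: P1:{A,C} P2:{P,Q}

P1 drop B (A beats it: P:9>5 Q:8>5 R:8>1)
P2 drop R (P beats it: A:7>4 C:7>6)
P1→{A,C} P2→{P,Q}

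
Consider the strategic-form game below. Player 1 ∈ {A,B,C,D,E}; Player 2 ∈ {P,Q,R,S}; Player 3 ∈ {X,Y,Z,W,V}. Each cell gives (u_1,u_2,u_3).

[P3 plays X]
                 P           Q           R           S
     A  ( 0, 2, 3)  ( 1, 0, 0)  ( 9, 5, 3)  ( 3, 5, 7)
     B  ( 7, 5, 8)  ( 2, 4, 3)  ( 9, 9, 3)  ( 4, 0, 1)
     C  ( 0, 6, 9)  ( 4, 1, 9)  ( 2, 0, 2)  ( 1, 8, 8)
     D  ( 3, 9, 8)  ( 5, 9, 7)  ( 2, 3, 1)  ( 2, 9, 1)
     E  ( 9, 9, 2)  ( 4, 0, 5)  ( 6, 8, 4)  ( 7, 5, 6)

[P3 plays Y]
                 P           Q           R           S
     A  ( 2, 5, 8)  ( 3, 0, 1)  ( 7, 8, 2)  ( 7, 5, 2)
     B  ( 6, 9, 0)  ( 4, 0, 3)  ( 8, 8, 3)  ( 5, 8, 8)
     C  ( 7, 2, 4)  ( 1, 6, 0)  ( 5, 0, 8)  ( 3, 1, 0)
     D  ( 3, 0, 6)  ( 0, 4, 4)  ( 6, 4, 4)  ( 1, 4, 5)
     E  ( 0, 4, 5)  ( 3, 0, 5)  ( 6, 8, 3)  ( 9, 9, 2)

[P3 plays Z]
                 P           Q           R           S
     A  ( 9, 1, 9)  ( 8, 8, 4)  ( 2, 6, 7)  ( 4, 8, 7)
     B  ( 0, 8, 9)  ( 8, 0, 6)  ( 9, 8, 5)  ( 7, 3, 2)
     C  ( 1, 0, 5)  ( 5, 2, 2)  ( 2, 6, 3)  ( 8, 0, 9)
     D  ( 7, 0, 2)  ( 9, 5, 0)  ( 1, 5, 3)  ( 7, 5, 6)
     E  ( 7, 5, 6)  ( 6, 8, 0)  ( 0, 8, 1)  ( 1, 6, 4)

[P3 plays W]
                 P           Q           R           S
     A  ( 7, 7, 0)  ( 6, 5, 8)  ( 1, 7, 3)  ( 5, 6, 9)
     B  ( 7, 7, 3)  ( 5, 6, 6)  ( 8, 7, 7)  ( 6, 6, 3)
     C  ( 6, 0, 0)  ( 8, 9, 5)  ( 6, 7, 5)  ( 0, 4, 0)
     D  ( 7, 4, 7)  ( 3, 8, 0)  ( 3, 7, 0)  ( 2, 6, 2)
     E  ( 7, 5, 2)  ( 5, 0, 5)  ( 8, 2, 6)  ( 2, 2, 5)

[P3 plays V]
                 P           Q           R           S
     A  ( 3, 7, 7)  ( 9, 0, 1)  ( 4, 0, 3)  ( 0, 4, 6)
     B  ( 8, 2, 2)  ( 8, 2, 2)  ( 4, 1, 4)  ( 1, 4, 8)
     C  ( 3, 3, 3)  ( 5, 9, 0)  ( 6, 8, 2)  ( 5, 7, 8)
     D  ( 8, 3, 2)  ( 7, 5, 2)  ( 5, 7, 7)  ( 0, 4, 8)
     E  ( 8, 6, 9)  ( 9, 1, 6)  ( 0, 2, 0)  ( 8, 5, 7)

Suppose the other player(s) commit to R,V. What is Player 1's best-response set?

u_1(A vs R,V) = 4
u_1(B vs R,V) = 4
u_1(C vs R,V) = 6
u_1(D vs R,V) = 5
u_1(E vs R,V) = 0
max payoff 6 at {C}

P1 best: {C}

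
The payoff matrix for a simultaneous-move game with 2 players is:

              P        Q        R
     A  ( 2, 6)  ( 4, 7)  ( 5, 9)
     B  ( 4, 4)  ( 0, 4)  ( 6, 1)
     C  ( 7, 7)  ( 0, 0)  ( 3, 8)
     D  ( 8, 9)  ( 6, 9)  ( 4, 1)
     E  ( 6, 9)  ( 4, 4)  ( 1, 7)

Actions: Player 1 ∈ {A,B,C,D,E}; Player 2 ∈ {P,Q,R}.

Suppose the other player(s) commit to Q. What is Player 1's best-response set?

u_1(A vs Q) = 4
u_1(B vs Q) = 0
u_1(C vs Q) = 0
u_1(D vs Q) = 6
u_1(E vs Q) = 4
max payoff 6 at {D}

argmax u_1 = {D}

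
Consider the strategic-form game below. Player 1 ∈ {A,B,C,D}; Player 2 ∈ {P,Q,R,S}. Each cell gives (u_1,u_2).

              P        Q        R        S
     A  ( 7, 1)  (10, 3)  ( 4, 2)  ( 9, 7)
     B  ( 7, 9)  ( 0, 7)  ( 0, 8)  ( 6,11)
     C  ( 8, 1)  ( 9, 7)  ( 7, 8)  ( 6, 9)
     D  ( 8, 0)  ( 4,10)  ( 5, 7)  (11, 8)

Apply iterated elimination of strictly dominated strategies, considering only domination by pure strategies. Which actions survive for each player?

P1 drop B (D beats it: P:8>7 Q:4>0 R:5>0 S:11>6)
P2 drop P (Q beats it: A:3>1 C:7>1 D:10>0)
P2 drop R (S beats it: A:7>2 C:9>8 D:8>7)
P1 drop C (A beats it: Q:10>9 S:9>6)
P1→{A,D} P2→{Q,S}

Remaining: P1:{A,D} P2:{Q,S}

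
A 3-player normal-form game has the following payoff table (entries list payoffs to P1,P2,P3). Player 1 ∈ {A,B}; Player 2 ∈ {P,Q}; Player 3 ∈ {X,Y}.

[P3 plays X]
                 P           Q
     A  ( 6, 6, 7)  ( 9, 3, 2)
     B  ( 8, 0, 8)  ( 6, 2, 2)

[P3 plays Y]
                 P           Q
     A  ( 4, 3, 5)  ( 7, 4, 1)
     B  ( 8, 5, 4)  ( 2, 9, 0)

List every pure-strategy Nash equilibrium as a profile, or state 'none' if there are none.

(A,P,X): not NE [P1→B gives 8>6]
(A,P,Y): not NE [P1→B gives 8>4; P2→Q gives 4>3; P3→X gives 7>5]
(A,Q,X): not NE [P2→P gives 6>3]
(A,Q,Y): not NE [P3→X gives 2>1]
(B,P,X): not NE [P2→Q gives 2>0]
(B,P,Y): not NE [P2→Q gives 9>5; P3→X gives 8>4]
(B,Q,X): not NE [P1→A gives 9>6]
(B,Q,Y): not NE [P1→A gives 7>2; P3→X gives 2>0]

Equilibria: none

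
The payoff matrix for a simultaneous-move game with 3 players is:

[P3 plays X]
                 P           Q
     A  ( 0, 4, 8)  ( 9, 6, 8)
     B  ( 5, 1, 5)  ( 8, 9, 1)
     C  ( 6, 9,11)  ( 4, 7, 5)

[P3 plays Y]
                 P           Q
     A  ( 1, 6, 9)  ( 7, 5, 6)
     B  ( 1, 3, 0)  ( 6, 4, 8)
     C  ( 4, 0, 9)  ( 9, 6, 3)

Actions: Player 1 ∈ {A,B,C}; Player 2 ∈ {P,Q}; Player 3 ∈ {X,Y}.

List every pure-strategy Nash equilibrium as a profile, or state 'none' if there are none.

NE set: (A,Q,X), (C,P,X)

(A,P,X): not NE [P1→C gives 6>0; P2→Q gives 6>4; P3→Y gives 9>8]
(A,P,Y): not NE [P1→C gives 4>1]
(A,Q,X): NE
(A,Q,Y): not NE [P1→C gives 9>7; P2→P gives 6>5; P3→X gives 8>6]
(B,P,X): not NE [P1→C gives 6>5; P2→Q gives 9>1]
(B,P,Y): not NE [P1→C gives 4>1; P2→Q gives 4>3; P3→X gives 5>0]
(B,Q,X): not NE [P1→A gives 9>8; P3→Y gives 8>1]
(B,Q,Y): not NE [P1→C gives 9>6]
(C,P,X): NE
(C,P,Y): not NE [P2→Q gives 6>0; P3→X gives 11>9]
(C,Q,X): not NE [P1→A gives 9>4; P2→P gives 9>7]
(C,Q,Y): not NE [P3→X gives 5>3]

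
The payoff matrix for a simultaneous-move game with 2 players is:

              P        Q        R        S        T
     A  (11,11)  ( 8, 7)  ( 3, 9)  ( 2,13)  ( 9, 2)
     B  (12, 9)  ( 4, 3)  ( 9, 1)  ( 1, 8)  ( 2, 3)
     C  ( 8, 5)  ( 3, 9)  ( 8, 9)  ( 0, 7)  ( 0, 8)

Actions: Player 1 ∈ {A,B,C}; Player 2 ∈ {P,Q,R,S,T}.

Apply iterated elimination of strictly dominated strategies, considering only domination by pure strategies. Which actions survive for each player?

P1 drop C (B beats it: P:12>8 Q:4>3 R:9>8 S:1>0 T:2>0)
P2 drop Q (P beats it: A:11>7 B:9>3)
P2 drop R (P beats it: A:11>9 B:9>1)
P2 drop T (P beats it: A:11>2 B:9>3)
P1→{A,B} P2→{P,S}

IESDS → P1:{A,B} P2:{P,S}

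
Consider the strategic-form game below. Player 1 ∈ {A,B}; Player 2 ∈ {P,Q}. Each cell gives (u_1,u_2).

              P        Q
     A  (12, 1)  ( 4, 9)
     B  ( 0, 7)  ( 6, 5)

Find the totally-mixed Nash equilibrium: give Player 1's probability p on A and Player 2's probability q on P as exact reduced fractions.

P1 indiff ⇒ q·12+(1-q)·4 = q·0+(1-q)·6 ⇒ q(12) = (1-q)(2) ⇒ q = 1/7
P2 indiff ⇒ p·1+(1-p)·7 = p·9+(1-p)·5 ⇒ p(-8) = (1-p)(-2) ⇒ p = 1/5

p=1/5, q=1/7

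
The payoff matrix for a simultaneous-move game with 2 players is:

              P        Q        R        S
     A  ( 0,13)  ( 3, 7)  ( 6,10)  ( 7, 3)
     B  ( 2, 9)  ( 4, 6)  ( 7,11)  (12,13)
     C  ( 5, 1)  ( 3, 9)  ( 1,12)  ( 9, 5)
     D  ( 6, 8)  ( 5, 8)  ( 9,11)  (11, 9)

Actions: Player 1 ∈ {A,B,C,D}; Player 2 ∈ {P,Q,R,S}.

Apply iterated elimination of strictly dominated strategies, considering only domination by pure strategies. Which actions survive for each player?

P1 drop A (B beats it: P:2>0 Q:4>3 R:7>6 S:12>7)
P1 drop C (D beats it: P:6>5 Q:5>3 R:9>1 S:11>9)
P2 drop P (R beats it: B:11>9 D:11>8)
P2 drop Q (R beats it: B:11>6 D:11>8)
P1→{B,D} P2→{R,S}

Survivors P1:{B,D} P2:{R,S}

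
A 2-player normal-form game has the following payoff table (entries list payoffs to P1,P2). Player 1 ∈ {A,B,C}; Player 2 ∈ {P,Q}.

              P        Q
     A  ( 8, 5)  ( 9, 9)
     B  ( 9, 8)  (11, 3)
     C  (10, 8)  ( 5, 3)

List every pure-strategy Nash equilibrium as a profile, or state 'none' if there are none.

NE set: (C,P)

(A,P): not NE [P1→C gives 10>8; P2→Q gives 9>5]
(A,Q): not NE [P1→B gives 11>9]
(B,P): not NE [P1→C gives 10>9]
(B,Q): not NE [P2→P gives 8>3]
(C,P): NE
(C,Q): not NE [P1→B gives 11>5; P2→P gives 8>3]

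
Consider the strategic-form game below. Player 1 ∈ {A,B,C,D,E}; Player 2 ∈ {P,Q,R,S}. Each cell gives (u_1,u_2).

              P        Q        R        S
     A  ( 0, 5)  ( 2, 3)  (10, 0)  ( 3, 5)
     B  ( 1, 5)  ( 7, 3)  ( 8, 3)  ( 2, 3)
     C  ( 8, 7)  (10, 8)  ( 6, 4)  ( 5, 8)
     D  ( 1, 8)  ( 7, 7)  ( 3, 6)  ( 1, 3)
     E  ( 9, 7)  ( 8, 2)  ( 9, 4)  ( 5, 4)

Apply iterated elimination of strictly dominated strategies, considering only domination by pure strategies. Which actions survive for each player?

Remaining: P1:{C,E} P2:{P,Q,S}

P1 drop B (E beats it: P:9>1 Q:8>7 R:9>8 S:5>2)
P1 drop D (C beats it: P:8>1 Q:10>7 R:6>3 S:5>1)
P2 drop R (P beats it: A:5>0 C:7>4 E:7>4)
P1 drop A (C beats it: P:8>0 Q:10>2 S:5>3)
P1→{C,E} P2→{P,Q,S}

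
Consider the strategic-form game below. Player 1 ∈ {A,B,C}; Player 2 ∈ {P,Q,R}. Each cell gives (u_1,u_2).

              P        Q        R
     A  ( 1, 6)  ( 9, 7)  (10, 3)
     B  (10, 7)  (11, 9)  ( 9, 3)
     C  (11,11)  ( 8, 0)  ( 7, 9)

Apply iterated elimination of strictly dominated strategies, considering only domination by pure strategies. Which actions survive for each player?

P2 drop R (P beats it: A:6>3 B:7>3 C:11>9)
P1 drop A (B beats it: P:10>1 Q:11>9)
P1→{B,C} P2→{P,Q}

Survivors P1:{B,C} P2:{P,Q}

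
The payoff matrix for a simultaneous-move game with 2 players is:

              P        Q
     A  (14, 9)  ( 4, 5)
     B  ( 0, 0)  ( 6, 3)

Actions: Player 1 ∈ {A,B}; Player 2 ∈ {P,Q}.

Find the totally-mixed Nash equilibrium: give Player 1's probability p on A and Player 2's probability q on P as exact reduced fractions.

P1 indiff ⇒ q·14+(1-q)·4 = q·0+(1-q)·6 ⇒ q(14) = (1-q)(2) ⇒ q = 1/8
P2 indiff ⇒ p·9+(1-p)·0 = p·5+(1-p)·3 ⇒ p(4) = (1-p)(3) ⇒ p = 3/7

P1 mixes 3/7 on A; P2 mixes 1/8 on P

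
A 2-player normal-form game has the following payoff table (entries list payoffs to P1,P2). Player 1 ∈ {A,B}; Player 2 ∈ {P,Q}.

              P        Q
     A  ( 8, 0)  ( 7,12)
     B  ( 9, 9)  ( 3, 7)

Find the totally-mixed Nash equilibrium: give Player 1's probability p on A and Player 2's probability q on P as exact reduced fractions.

P1 indiff ⇒ q·8+(1-q)·7 = q·9+(1-q)·3 ⇒ q(-1) = (1-q)(-4) ⇒ q = 4/5
P2 indiff ⇒ p·0+(1-p)·9 = p·12+(1-p)·7 ⇒ p(-12) = (1-p)(-2) ⇒ p = 1/7

p=1/7, q=4/5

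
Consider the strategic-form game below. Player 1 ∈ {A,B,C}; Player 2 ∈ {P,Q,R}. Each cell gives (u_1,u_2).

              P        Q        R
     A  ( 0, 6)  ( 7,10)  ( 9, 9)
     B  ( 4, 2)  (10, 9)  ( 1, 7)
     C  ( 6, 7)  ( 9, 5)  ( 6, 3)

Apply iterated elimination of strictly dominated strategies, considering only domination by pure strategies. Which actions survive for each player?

Survivors P1:{B,C} P2:{P,Q}

P2 drop R (Q beats it: A:10>9 B:9>7 C:5>3)
P1 drop A (B beats it: P:4>0 Q:10>7)
P1→{B,C} P2→{P,Q}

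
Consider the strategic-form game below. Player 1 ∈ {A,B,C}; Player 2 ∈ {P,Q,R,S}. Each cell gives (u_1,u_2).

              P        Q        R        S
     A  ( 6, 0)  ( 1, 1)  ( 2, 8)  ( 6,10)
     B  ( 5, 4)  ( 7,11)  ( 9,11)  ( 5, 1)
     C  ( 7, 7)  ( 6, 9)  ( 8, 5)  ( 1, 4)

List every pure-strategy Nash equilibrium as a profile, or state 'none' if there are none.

(A,P): not NE [P1→C gives 7>6; P2→S gives 10>0]
(A,Q): not NE [P1→B gives 7>1; P2→S gives 10>1]
(A,R): not NE [P1→B gives 9>2; P2→S gives 10>8]
(A,S): NE
(B,P): not NE [P1→C gives 7>5; P2→R gives 11>4]
(B,Q): NE
(B,R): NE
(B,S): not NE [P1→A gives 6>5; P2→R gives 11>1]
(C,P): not NE [P2→Q gives 9>7]
(C,Q): not NE [P1→B gives 7>6]
(C,R): not NE [P1→B gives 9>8; P2→Q gives 9>5]
(C,S): not NE [P1→A gives 6>1; P2→Q gives 9>4]

Nash profiles: (A,S), (B,Q), (B,R)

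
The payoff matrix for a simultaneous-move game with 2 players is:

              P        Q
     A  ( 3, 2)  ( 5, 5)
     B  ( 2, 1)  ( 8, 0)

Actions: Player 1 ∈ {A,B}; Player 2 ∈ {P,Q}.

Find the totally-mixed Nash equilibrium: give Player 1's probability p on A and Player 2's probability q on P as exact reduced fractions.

(p,q) = (1/4, 3/4)

P1 indiff ⇒ q·3+(1-q)·5 = q·2+(1-q)·8 ⇒ q(1) = (1-q)(3) ⇒ q = 3/4
P2 indiff ⇒ p·2+(1-p)·1 = p·5+(1-p)·0 ⇒ p(-3) = (1-p)(-1) ⇒ p = 1/4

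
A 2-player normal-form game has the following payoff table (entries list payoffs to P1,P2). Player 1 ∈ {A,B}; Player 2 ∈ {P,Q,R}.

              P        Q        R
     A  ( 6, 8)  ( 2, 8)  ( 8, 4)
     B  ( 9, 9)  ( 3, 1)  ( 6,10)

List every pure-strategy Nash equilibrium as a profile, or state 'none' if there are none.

PSNE: ∅

(A,P): not NE [P1→B gives 9>6]
(A,Q): not NE [P1→B gives 3>2]
(A,R): not NE [P2→Q gives 8>4]
(B,P): not NE [P2→R gives 10>9]
(B,Q): not NE [P2→R gives 10>1]
(B,R): not NE [P1→A gives 8>6]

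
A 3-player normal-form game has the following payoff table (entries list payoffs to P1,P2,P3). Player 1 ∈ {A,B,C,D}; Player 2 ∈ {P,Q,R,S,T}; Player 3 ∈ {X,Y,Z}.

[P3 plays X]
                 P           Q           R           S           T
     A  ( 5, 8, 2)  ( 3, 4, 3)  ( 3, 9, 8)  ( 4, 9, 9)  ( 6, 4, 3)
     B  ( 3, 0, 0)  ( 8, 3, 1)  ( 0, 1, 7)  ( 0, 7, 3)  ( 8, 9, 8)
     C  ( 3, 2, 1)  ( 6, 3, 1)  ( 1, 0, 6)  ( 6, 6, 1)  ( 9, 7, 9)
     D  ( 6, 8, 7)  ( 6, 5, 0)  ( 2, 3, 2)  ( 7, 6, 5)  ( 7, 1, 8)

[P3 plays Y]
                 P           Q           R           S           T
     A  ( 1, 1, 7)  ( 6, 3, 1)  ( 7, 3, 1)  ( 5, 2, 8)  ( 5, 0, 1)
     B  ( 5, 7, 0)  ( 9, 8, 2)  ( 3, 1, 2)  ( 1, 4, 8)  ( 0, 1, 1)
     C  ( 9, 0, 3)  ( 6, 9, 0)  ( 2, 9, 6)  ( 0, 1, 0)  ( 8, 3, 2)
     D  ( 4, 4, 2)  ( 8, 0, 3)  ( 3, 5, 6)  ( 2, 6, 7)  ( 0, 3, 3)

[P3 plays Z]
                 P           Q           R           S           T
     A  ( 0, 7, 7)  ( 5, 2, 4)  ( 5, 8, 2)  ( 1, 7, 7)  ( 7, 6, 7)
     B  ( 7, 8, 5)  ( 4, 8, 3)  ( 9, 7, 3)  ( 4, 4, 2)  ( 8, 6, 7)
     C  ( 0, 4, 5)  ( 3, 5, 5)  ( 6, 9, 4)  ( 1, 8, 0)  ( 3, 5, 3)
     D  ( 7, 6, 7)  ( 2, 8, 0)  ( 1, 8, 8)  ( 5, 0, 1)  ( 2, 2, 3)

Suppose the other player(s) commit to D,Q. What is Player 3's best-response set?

u_3(X vs D,Q) = 0
u_3(Y vs D,Q) = 3
u_3(Z vs D,Q) = 0
max payoff 3 at {Y}

P3 best: {Y}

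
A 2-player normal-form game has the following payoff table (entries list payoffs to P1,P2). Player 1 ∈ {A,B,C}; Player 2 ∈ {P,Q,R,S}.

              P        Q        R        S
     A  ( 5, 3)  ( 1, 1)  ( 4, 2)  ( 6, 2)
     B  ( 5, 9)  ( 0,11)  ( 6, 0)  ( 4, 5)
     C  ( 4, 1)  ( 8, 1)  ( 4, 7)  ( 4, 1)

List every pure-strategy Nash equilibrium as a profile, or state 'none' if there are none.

NE set: (A,P)

(A,P): NE
(A,Q): not NE [P1→C gives 8>1; P2→P gives 3>1]
(A,R): not NE [P1→B gives 6>4; P2→P gives 3>2]
(A,S): not NE [P2→P gives 3>2]
(B,P): not NE [P2→Q gives 11>9]
(B,Q): not NE [P1→C gives 8>0]
(B,R): not NE [P2→Q gives 11>0]
(B,S): not NE [P1→A gives 6>4; P2→Q gives 11>5]
(C,P): not NE [P1→B gives 5>4; P2→R gives 7>1]
(C,Q): not NE [P2→R gives 7>1]
(C,R): not NE [P1→B gives 6>4]
(C,S): not NE [P1→A gives 6>4; P2→R gives 7>1]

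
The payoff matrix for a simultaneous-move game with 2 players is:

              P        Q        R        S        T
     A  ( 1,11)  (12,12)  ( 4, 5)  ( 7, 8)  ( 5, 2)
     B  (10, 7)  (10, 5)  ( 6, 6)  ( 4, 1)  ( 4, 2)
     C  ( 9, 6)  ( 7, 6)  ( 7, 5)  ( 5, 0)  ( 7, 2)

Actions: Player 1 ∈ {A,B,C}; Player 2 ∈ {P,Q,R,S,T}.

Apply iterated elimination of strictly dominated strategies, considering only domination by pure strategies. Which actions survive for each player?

Remaining: P1:{A,B} P2:{P,Q}

P2 drop R (P beats it: A:11>5 B:7>6 C:6>5)
P2 drop S (P beats it: A:11>8 B:7>1 C:6>0)
P2 drop T (P beats it: A:11>2 B:7>2 C:6>2)
P1 drop C (B beats it: P:10>9 Q:10>7)
P1→{A,B} P2→{P,Q}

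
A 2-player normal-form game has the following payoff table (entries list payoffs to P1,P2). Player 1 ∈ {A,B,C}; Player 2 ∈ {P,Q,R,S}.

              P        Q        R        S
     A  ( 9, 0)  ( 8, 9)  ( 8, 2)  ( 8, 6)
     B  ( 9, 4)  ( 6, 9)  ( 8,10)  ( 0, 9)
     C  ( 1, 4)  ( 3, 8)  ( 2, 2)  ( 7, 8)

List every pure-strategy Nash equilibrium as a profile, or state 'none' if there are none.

(A,P): not NE [P2→Q gives 9>0]
(A,Q): NE
(A,R): not NE [P2→Q gives 9>2]
(A,S): not NE [P2→Q gives 9>6]
(B,P): not NE [P2→R gives 10>4]
(B,Q): not NE [P1→A gives 8>6; P2→R gives 10>9]
(B,R): NE
(B,S): not NE [P1→A gives 8>0; P2→R gives 10>9]
(C,P): not NE [P1→B gives 9>1; P2→S gives 8>4]
(C,Q): not NE [P1→A gives 8>3]
(C,R): not NE [P1→B gives 8>2; P2→S gives 8>2]
(C,S): not NE [P1→A gives 8>7]

PSNE = {(A,Q), (B,R)}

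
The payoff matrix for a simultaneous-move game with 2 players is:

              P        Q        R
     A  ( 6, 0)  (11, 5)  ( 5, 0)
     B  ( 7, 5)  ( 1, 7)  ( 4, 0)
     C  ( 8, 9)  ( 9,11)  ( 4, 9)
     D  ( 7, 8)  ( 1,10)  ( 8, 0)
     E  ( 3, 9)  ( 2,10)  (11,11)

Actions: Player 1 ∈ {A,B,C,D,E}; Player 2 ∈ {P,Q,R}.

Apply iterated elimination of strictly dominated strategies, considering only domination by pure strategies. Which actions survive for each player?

Survivors P1:{A,E} P2:{Q,R}

P2 drop P (Q beats it: A:5>0 B:7>5 C:11>9 D:10>8 E:10>9)
P1 drop B (A beats it: Q:11>1 R:5>4)
P1 drop C (A beats it: Q:11>9 R:5>4)
P1 drop D (E beats it: Q:2>1 R:11>8)
P1→{A,E} P2→{Q,R}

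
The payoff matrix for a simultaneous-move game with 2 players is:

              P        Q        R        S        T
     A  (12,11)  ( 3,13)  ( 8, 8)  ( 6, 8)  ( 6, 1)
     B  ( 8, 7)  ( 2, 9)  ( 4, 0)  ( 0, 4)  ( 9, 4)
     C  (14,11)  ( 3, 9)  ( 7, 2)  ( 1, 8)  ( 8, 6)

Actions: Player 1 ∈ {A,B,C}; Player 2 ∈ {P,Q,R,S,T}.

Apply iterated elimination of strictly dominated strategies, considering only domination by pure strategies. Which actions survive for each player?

P2 drop R (P beats it: A:11>8 B:7>0 C:11>2)
P2 drop S (P beats it: A:11>8 B:7>4 C:11>8)
P2 drop T (P beats it: A:11>1 B:7>4 C:11>6)
P1 drop B (A beats it: P:12>8 Q:3>2)
P1→{A,C} P2→{P,Q}

Survivors P1:{A,C} P2:{P,Q}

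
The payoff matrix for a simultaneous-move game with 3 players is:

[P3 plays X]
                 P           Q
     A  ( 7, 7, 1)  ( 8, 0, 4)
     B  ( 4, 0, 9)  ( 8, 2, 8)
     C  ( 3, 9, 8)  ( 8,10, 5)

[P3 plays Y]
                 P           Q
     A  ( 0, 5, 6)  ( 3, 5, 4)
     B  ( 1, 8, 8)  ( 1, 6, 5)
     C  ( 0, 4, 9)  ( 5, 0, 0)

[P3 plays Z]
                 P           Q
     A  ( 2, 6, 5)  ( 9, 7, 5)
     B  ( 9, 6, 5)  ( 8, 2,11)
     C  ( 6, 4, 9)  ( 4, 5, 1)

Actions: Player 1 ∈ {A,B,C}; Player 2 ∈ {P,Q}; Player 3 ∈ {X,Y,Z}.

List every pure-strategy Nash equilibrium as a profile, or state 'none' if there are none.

(A,P,X): not NE [P3→Y gives 6>1]
(A,P,Y): not NE [P1→B gives 1>0]
(A,P,Z): not NE [P1→B gives 9>2; P2→Q gives 7>6; P3→Y gives 6>5]
(A,Q,X): not NE [P2→P gives 7>0; P3→Z gives 5>4]
(A,Q,Y): not NE [P1→C gives 5>3; P3→Z gives 5>4]
(A,Q,Z): NE
(B,P,X): not NE [P1→A gives 7>4; P2→Q gives 2>0]
(B,P,Y): not NE [P3→X gives 9>8]
(B,P,Z): not NE [P3→X gives 9>5]
(B,Q,X): not NE [P3→Z gives 11>8]
(B,Q,Y): not NE [P1→C gives 5>1; P2→P gives 8>6; P3→Z gives 11>5]
(B,Q,Z): not NE [P1→A gives 9>8; P2→P gives 6>2]
(C,P,X): not NE [P1→A gives 7>3; P2→Q gives 10>9; P3→Z gives 9>8]
(C,P,Y): not NE [P1→B gives 1>0]
(C,P,Z): not NE [P1→B gives 9>6; P2→Q gives 5>4]
(C,Q,X): NE
(C,Q,Y): not NE [P2→P gives 4>0; P3→X gives 5>0]
(C,Q,Z): not NE [P1→A gives 9>4; P3→X gives 5>1]

PSNE = {(A,Q,Z), (C,Q,X)}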